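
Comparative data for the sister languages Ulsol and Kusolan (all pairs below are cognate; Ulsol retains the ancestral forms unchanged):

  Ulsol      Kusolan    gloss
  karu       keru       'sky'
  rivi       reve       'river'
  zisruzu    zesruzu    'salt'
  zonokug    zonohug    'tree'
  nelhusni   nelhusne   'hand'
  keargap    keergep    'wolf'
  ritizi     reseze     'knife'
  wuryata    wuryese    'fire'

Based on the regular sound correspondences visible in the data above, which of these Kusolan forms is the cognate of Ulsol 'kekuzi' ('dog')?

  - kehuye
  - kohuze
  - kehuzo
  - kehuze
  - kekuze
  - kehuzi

kehuze

zonokug ~ zonohug — Ulsol k corresponds to Kusolan h between vowels (before a back vowel).
rivi ~ reve, nelhusni ~ nelhusne — Ulsol i corresponds to Kusolan e word-finally.
Applying these to Ulsol 'kekuzi':
  kekuzi → kehuzi   (k→h between vowels (before a back vowel))
  kehuzi → kehuze   (i→e word-finally)
So the Kusolan cognate is 'kehuze'.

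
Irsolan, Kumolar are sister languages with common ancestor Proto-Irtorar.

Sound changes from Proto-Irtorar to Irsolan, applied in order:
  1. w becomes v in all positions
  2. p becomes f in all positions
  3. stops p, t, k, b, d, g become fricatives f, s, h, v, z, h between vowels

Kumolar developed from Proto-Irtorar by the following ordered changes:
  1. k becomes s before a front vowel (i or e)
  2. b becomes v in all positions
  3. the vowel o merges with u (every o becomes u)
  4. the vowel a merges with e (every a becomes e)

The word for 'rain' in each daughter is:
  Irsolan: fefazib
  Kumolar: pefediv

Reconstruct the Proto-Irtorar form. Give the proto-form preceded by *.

Position 1: Irsolan has f, Kumolar has p. Kumolar preserves p here (none of its changes turn any other segment into p), so the proto-segment is *p.
Position 5: Irsolan has z, Kumolar has d. Kumolar preserves d here (none of its changes turn any other segment into d), so the proto-segment is *d.
Position 7: Irsolan has b, Kumolar has v. Irsolan preserves b here (none of its changes turn any other segment into b), so the proto-segment is *b.
This points to *pefadib. Verify forward in each daughter:
Irsolan: *pefadib > fefadib > fefazib  (by unconditioned shift, intervocalic lenition)
Kumolar: start from *pefadib.
  rule 1: no change — pefadib
  rule 2 (unconditioned shift): pefadib → pefadiv
  rule 3: no change — pefadiv
  rule 4 (vowel merger): pefadiv → pefediv
  ⇒ Kumolar pefediv
*pefadib is the unique common source.

*pefadib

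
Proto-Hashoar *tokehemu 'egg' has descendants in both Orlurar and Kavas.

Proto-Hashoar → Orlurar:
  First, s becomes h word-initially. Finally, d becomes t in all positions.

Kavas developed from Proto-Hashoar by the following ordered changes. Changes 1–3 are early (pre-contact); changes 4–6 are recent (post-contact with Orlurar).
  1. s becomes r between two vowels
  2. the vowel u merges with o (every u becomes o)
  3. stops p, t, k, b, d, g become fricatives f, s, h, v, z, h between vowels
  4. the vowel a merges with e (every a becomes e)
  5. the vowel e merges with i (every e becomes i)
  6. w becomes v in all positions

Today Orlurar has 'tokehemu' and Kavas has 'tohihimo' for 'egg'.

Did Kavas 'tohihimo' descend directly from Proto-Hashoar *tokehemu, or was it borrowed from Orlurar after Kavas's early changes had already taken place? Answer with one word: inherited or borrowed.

inherited

If inherited, *tokehemu would pass through all of Kavas's changes:
Kavas: start from *tokehemu.
  rule 1: no change — tokehemu
  rule 2 (vowel merger): tokehemu → tokehemo
  rule 3 (intervocalic lenition): tokehemo → tohehemo
  rule 4: no change — tohehemo
  rule 5 (vowel merger): tohehemo → tohihimo
  rule 6: no change — tohihimo
  ⇒ Kavas tohihimo
If borrowed from Orlurar 'tokehemu' after the early changes, it would undergo only the recent ones:
  rule 4 (vowel merger): no change (tokehemu)
  rule 5 (vowel merger): tokehemu → tokihimu
  rule 6 (unconditioned shift): no change (tokihimu)
  ⇒ as a loan: tokihimu
Kavas 'tohihimo' matches the inherited outcome exactly, so it is an inherited cognate, not a loan.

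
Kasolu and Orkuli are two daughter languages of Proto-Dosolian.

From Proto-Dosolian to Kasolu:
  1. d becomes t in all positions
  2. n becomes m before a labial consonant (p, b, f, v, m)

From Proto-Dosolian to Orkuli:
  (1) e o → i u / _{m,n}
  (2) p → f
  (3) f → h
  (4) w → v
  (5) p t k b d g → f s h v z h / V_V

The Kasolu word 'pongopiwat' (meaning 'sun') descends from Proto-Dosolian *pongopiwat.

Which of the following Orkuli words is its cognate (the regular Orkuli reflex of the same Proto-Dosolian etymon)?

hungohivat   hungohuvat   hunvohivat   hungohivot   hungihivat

Orkuli: *pongopiwat
  pongopiwat → pungopiwat   [pre-nasal raising]
  pungopiwat → fungofiwat   [unconditioned shift]
  fungofiwat → hungohiwat   [unconditioned shift]
  hungohiwat → hungohivat   [unconditioned shift]
  hungohivat (rule 5 does not apply)
  giving Orkuli hungohivat.
The other candidates each miss or misapply at least one Orkuli change.

hungohivat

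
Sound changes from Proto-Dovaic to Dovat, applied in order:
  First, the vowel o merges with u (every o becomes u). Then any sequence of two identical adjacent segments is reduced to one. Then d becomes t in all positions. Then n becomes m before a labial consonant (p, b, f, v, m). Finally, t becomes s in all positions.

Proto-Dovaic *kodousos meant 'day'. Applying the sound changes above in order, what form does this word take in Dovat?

kususus

Dovat: *kodousos
  kodousos → kuduusus   [vowel merger]
  kuduusus → kudusus   [degemination]
  kudusus → kutusus   [unconditioned shift]
  kutusus (rule 4 does not apply)
  kutusus → kususus   [unconditioned shift]
  giving Dovat kususus.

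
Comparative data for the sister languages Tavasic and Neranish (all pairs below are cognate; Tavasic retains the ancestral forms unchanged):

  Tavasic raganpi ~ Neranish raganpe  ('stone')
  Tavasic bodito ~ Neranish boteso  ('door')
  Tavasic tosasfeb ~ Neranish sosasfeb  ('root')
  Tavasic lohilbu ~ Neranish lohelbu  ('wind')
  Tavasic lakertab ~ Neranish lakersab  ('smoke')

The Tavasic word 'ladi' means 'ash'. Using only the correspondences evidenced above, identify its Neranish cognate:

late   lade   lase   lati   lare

bodito ~ boteso — Tavasic d corresponds to Neranish t between vowels (before a front vowel).
raganpi ~ raganpe — Tavasic i corresponds to Neranish e word-finally.
Applying these to Tavasic 'ladi':
  ladi → lati   (d→t between vowels (before a front vowel))
  lati → late   (i→e word-finally)
So the Neranish cognate is 'late'.

late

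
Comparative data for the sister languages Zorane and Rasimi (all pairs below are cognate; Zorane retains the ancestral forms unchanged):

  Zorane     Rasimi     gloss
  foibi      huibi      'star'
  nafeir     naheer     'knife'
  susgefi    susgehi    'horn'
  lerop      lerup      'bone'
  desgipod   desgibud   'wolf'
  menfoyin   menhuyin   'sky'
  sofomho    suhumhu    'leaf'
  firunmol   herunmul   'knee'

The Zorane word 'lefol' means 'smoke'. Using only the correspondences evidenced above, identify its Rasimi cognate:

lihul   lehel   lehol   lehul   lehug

sofomho ~ suhumhu — Zorane f corresponds to Rasimi h between vowels (before a back vowel).
desgipod ~ desgibud, menfoyin ~ menhuyin — Zorane o corresponds to Rasimi u after a consonant, before a consonant other than r, m, n, p, b, f, v.
Applying these to Zorane 'lefol':
  lefol → lehol   (f→h between vowels (before a back vowel))
  lehol → lehul   (o→u after a consonant, before a consonant other than r, m, n, p, b, f, v)
So the Rasimi cognate is 'lehul'.

lehul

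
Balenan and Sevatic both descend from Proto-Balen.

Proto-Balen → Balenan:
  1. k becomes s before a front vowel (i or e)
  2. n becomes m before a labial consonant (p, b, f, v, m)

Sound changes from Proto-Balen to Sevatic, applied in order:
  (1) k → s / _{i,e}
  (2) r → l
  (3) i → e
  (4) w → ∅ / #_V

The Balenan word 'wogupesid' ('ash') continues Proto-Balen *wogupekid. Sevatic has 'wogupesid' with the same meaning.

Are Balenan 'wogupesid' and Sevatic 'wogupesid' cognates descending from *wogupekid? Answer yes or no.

Derive the expected Sevatic reflex of *wogupekid:
Sevatic: *wogupekid > wogupesid > wogupesed > ogupesed  (by palatalisation, vowel merger, glide loss)
The regular Sevatic reflex would be 'ogupesed', but the attested form is 'wogupesid'. The correspondence is irregular, so they are not cognates (the Sevatic form has a different source).

no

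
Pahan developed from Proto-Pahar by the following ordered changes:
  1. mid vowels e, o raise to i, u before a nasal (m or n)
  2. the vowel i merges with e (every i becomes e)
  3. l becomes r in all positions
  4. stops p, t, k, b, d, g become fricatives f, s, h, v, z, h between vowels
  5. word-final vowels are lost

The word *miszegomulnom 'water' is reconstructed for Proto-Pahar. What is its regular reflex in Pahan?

meszehumurnum

Pahan: start from *miszegomulnom.
  rule 1 (pre-nasal raising): miszegomulnom → miszegumulnum
  rule 2 (vowel merger): miszegumulnum → meszegumulnum
  rule 3 (unconditioned shift): meszegumulnum → meszegumurnum
  rule 4 (intervocalic lenition): meszegumurnum → meszehumurnum
  rule 5: no change — meszehumurnum
  ⇒ Pahan meszehumurnum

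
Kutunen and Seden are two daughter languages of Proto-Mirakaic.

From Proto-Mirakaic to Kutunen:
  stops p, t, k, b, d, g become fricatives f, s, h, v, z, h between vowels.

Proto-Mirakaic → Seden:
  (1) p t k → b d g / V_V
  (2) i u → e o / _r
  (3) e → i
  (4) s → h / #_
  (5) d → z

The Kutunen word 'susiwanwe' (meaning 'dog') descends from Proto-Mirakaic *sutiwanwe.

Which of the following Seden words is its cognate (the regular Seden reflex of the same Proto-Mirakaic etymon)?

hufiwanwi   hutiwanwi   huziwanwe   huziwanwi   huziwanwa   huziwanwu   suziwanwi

Seden: start from *sutiwanwe.
  rule 1 (intervocalic voicing): sutiwanwe → sudiwanwe
  rule 2: no change — sudiwanwe
  rule 3 (vowel merger): sudiwanwe → sudiwanwi
  rule 4 (debuccalisation): sudiwanwi → hudiwanwi
  rule 5 (unconditioned shift): hudiwanwi → huziwanwi
  ⇒ Seden huziwanwi
Only 'huziwanwi' matches the regular Seden development of *sutiwanwe.

huziwanwi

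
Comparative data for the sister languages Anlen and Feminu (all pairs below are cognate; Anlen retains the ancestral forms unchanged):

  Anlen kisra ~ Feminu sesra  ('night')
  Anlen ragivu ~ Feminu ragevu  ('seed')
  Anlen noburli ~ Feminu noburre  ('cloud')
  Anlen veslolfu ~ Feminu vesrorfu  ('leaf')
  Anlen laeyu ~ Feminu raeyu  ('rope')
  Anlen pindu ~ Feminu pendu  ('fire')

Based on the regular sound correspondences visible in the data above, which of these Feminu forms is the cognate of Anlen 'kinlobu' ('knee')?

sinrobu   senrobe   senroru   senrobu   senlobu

senrobu

kisra ~ sesra — Anlen k corresponds to Feminu s word-initially before a front vowel.
pindu ~ pendu — Anlen i corresponds to Feminu e after a consonant, before a nasal.
veslolfu ~ vesrorfu — Anlen l corresponds to Feminu r after a consonant, before a back vowel.
Applying these to Anlen 'kinlobu':
  kinlobu → sinlobu   (k→s word-initially before a front vowel)
  sinlobu → senlobu   (i→e after a consonant, before a nasal)
  senlobu → senrobu   (l→r after a consonant, before a back vowel)
So the Feminu cognate is 'senrobu'.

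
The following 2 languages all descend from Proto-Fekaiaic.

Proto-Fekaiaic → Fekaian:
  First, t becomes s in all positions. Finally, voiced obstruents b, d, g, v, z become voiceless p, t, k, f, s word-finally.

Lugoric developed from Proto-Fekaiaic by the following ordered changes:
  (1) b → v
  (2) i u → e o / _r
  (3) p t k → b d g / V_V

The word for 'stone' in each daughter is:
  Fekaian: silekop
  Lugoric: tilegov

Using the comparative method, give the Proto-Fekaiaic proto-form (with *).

*tilekob

Position 1: Fekaian has s, Lugoric has t. Lugoric preserves t here (none of its changes turn any other segment into t), so the proto-segment is *t.
Position 7: Fekaian has p, Lugoric has v. Taking the neighbouring segments as reconstructed: Fekaian p could go back to *p or *b; Lugoric v could go back to *b or *v — the one source consistent with every daughter is *b.
Continuing position by position gives *tilekob; check it forward:
Fekaian: start from *tilekob.
  rule 1 (unconditioned shift): tilekob → silekob
  rule 2 (final devoicing): silekob → silekop
  ⇒ Fekaian silekop
Lugoric: start from *tilekob.
  rule 1 (unconditioned shift): tilekob → tilekov
  rule 2: no change — tilekov
  rule 3 (intervocalic voicing): tilekov → tilegov
  ⇒ Lugoric tilegov
*tilekob is the unique common source.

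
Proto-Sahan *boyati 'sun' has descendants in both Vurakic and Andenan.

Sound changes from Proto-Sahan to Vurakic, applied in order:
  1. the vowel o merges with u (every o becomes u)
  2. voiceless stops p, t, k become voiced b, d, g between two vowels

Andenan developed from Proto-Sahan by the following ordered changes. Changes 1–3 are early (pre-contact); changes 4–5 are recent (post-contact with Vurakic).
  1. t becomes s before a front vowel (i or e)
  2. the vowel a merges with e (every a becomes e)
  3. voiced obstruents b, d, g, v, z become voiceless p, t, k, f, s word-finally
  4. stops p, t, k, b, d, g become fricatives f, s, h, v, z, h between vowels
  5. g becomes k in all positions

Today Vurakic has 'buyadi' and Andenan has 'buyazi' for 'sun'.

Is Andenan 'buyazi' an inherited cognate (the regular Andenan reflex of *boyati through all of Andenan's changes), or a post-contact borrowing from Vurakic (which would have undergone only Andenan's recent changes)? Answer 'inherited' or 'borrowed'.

borrowed

If inherited, *boyati would pass through all of Andenan's changes:
Andenan: *boyati > boyasi > boyesi  (by palatalisation, vowel merger)
If borrowed from Vurakic 'buyadi' after the early changes, it would undergo only the recent ones:
  rule 4 (intervocalic lenition): buyadi → buyazi
  rule 5 (unconditioned shift): no change (buyazi)
  ⇒ as a loan: buyazi
Andenan 'buyazi' matches the loan outcome 'buyazi', not the inherited 'boyesi' — it skipped the early Andenan changes, so it was borrowed from Vurakic.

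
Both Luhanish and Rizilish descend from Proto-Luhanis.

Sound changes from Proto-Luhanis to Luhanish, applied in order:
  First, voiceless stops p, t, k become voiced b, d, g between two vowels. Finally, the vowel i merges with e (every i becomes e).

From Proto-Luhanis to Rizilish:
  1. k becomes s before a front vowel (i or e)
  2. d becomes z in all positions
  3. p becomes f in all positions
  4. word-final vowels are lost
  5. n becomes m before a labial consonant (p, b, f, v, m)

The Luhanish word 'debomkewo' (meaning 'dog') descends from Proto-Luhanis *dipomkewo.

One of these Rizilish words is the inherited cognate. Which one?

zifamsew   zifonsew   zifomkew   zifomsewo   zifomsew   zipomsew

zifomsew

Rizilish: *dipomkewo
  dipomkewo → dipomsewo   [palatalisation]
  dipomsewo → zipomsewo   [unconditioned shift]
  zipomsewo → zifomsewo   [unconditioned shift]
  zifomsewo → zifomsew   [apocope]
  zifomsew (rule 5 does not apply)
  giving Rizilish zifomsew.
Only 'zifomsew' matches the regular Rizilish development of *dipomkewo.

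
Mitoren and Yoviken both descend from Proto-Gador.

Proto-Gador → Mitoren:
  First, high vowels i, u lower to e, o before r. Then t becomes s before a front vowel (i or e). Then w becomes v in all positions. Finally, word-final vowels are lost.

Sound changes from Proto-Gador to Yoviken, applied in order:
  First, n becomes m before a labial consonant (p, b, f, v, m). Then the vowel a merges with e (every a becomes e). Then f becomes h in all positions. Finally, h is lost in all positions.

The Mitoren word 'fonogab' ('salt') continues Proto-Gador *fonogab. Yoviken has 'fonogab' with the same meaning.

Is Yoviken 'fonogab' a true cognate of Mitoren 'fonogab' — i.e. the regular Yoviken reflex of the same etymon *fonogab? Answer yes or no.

Derive the expected Yoviken reflex of *fonogab:
Yoviken: *fonogab > fonogeb > honogeb > onogeb  (by vowel merger, unconditioned shift, h-loss)
The regular Yoviken reflex would be 'onogeb', but the attested form is 'fonogab'. The correspondence is irregular, so they are not cognates (the Yoviken form has a different source).

no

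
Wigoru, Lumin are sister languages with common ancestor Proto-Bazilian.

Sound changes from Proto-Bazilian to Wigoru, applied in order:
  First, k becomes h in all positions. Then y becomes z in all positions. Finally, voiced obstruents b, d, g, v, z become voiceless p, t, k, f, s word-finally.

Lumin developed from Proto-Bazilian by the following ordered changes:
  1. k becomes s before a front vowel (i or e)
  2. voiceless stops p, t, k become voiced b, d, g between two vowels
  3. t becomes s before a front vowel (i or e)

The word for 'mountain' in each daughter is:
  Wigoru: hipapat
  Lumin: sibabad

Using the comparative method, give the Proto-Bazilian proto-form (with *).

Position 7: Wigoru has t, Lumin has d. Taking the neighbouring segments as reconstructed: Wigoru t could go back to *t or *d; Lumin d can only go back to *d — the one source consistent with every daughter is *d.
Position 5: Wigoru has p, Lumin has b. Taking the neighbouring segments as reconstructed: Wigoru p can only go back to *p; Lumin b could go back to *p or *b — the one source consistent with every daughter is *p.
Continuing position by position gives *kipapad; check it forward:
Wigoru: start from *kipapad.
  rule 1 (unconditioned shift): kipapad → hipapad
  rule 2: no change — hipapad
  rule 3 (final devoicing): hipapad → hipapat
  ⇒ Wigoru hipapat
Lumin: *kipapad
  kipapad → sipapad   [palatalisation]
  sipapad → sibabad   [intervocalic voicing]
  sibabad (rule 3 does not apply)
  giving Lumin sibabad.
*kipapad is the unique common source.

*kipapad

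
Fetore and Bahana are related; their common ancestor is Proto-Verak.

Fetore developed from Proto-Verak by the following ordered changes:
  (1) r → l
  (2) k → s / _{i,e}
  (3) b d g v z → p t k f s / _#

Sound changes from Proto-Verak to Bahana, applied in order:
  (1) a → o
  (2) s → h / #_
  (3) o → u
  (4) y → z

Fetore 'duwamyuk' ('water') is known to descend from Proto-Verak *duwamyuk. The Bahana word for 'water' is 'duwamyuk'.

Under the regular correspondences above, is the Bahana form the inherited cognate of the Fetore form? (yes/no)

no

Derive the expected Bahana reflex of *duwamyuk:
Bahana: start from *duwamyuk.
  rule 1 (vowel merger): duwamyuk → duwomyuk
  rule 2: no change — duwomyuk
  rule 3 (vowel merger): duwomyuk → duwumyuk
  rule 4 (unconditioned shift): duwumyuk → duwumzuk
  ⇒ Bahana duwumzuk
The regular Bahana reflex would be 'duwumzuk', but the attested form is 'duwamyuk'. The correspondence is irregular, so they are not cognates (the Bahana form has a different source).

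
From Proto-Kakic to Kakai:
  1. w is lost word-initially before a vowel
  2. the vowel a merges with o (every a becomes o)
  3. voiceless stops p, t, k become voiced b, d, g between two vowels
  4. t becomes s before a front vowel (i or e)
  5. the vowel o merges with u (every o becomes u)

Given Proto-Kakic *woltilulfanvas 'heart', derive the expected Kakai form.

ulsilulfunvus

Kakai: *woltilulfanvas
  woltilulfanvas → oltilulfanvas   [glide loss]
  oltilulfanvas → oltilulfonvos   [vowel merger]
  oltilulfonvos (rule 3 does not apply)
  oltilulfonvos → olsilulfonvos   [palatalisation]
  olsilulfonvos → ulsilulfunvus   [vowel merger]
  giving Kakai ulsilulfunvus.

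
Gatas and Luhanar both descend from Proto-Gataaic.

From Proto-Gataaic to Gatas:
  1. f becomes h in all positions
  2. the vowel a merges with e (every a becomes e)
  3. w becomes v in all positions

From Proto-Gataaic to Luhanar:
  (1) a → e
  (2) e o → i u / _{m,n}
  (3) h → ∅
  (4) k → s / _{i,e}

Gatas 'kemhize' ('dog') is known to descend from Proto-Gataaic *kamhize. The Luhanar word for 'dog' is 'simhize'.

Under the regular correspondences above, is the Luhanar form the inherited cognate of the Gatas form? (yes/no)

Derive the expected Luhanar reflex of *kamhize:
Luhanar: start from *kamhize.
  rule 1 (vowel merger): kamhize → kemhize
  rule 2 (pre-nasal raising): kemhize → kimhize
  rule 3 (h-loss): kimhize → kimize
  rule 4 (palatalisation): kimize → simize
  ⇒ Luhanar simize
The regular Luhanar reflex would be 'simize', but the attested form is 'simhize'. The correspondence is irregular, so they are not cognates (the Luhanar form has a different source).

no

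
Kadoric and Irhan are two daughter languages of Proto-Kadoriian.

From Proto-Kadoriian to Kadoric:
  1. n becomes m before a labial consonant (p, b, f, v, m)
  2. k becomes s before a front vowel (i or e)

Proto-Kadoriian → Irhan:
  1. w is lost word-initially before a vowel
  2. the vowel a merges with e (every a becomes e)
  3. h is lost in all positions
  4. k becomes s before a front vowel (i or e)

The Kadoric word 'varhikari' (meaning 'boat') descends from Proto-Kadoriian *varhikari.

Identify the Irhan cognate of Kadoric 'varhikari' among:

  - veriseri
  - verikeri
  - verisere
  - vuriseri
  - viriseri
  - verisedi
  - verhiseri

veriseri

Irhan: start from *varhikari.
  rule 1: no change — varhikari
  rule 2 (vowel merger): varhikari → verhikeri
  rule 3 (h-loss): verhikeri → verikeri
  rule 4 (palatalisation): verikeri → veriseri
  ⇒ Irhan veriseri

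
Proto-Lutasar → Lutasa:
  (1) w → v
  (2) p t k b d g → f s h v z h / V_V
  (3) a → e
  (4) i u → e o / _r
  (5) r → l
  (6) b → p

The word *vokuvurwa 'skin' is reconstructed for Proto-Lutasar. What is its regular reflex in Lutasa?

vohuvolve

Lutasa: *vokuvurwa
  vokuvurwa → vokuvurva   [unconditioned shift]
  vokuvurva → vohuvurva   [intervocalic lenition]
  vohuvurva → vohuvurve   [vowel merger]
  vohuvurve → vohuvorve   [pre-rhotic lowering]
  vohuvorve → vohuvolve   [unconditioned shift]
  vohuvolve (rule 6 does not apply)
  giving Lutasa vohuvolve.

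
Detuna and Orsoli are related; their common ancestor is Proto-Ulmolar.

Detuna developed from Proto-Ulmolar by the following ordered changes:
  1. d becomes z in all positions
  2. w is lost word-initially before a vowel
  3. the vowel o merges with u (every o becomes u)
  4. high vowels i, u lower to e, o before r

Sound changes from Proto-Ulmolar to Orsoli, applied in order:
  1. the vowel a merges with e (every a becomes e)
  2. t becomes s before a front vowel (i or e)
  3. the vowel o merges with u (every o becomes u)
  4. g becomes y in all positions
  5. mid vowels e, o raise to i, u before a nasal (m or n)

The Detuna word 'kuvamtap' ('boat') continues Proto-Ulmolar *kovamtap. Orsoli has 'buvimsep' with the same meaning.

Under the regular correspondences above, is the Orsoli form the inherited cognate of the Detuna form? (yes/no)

Derive the expected Orsoli reflex of *kovamtap:
Orsoli: start from *kovamtap.
  rule 1 (vowel merger): kovamtap → kovemtep
  rule 2 (palatalisation): kovemtep → kovemsep
  rule 3 (vowel merger): kovemsep → kuvemsep
  rule 4: no change — kuvemsep
  rule 5 (pre-nasal raising): kuvemsep → kuvimsep
  ⇒ Orsoli kuvimsep
The regular Orsoli reflex would be 'kuvimsep', but the attested form is 'buvimsep'. The correspondence is irregular, so they are not cognates (the Orsoli form has a different source).

no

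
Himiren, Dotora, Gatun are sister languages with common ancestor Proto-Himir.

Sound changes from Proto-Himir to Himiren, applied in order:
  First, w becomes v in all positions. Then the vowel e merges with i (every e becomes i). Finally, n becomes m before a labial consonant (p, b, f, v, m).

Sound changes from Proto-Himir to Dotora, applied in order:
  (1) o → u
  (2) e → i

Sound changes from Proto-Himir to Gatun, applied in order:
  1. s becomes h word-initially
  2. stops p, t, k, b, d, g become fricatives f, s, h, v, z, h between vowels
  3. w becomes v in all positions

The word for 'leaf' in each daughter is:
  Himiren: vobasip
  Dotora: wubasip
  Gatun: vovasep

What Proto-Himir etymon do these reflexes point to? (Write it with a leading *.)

*wobasep

Position 6: Himiren has i, Dotora has i, Gatun has e. Gatun preserves e here (none of its changes turn any other segment into e), so the proto-segment is *e.
Position 3: Himiren has b, Dotora has b, Gatun has v. Himiren preserves b here (none of its changes turn any other segment into b), so the proto-segment is *b.
This points to *wobasep. Verify forward in each daughter:
Himiren: *wobasep
  wobasep → vobasep   [unconditioned shift]
  vobasep → vobasip   [vowel merger]
  vobasip (rule 3 does not apply)
  giving Himiren vobasip.
Dotora: *wobasep > wubasep > wubasip  (by vowel merger, vowel merger)
Gatun: *wobasep > wovasep > vovasep  (by intervocalic lenition, unconditioned shift)
No other proto-form is consistent with every reflex, so the reconstruction is *wobasep.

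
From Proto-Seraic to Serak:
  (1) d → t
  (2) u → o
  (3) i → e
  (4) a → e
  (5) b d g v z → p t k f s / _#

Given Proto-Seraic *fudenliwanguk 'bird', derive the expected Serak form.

fotenlewengok

Serak: *fudenliwanguk > futenliwanguk > fotenliwangok > fotenlewangok > fotenlewengok  (by unconditioned shift, vowel merger, vowel merger, vowel merger)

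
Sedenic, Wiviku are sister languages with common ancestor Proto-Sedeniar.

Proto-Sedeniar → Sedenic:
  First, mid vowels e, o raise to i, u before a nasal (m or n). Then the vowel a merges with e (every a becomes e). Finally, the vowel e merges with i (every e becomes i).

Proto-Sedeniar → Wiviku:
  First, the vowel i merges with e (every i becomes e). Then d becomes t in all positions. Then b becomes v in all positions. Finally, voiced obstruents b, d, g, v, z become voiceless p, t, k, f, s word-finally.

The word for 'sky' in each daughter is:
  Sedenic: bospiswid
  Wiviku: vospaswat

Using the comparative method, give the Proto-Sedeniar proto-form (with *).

*bospaswad

Position 1: Sedenic has b, Wiviku has v. Sedenic preserves b here (none of its changes turn any other segment into b), so the proto-segment is *b.
Position 5: Sedenic has i, Wiviku has a. Wiviku preserves a here (none of its changes turn any other segment into a), so the proto-segment is *a.
Continuing position by position gives *bospaswad; check it forward:
Sedenic: start from *bospaswad.
  rule 1: no change — bospaswad
  rule 2 (vowel merger): bospaswad → bospeswed
  rule 3 (vowel merger): bospeswed → bospiswid
  ⇒ Sedenic bospiswid
Wiviku: start from *bospaswad.
  rule 1: no change — bospaswad
  rule 2 (unconditioned shift): bospaswad → bospaswat
  rule 3 (unconditioned shift): bospaswat → vospaswat
  rule 4: no change — vospaswat
  ⇒ Wiviku vospaswat
Only *bospaswad yields all of Sedenic bospiswid, Wiviku vospaswat.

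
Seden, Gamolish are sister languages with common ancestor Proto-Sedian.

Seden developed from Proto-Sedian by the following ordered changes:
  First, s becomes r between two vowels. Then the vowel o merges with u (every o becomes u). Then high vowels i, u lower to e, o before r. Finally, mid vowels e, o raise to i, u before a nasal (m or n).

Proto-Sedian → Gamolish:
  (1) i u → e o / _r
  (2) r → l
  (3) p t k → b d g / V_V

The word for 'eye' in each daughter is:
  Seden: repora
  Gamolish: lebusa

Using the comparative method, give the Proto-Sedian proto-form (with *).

Position 1: Seden has r, Gamolish has l. Taking the neighbouring segments as reconstructed: Seden r can only go back to *r; Gamolish l could go back to *l or *r — the one source consistent with every daughter is *r.
Position 3: Seden has p, Gamolish has b. Seden preserves p here (none of its changes turn any other segment into p), so the proto-segment is *p.
Verify the candidate proto-form against each daughter:
Seden: start from *repusa.
  rule 1 (rhotacism): repusa → repura
  rule 2: no change — repura
  rule 3 (pre-rhotic lowering): repura → repora
  rule 4: no change — repora
  ⇒ Seden repora
Gamolish: start from *repusa.
  rule 1: no change — repusa
  rule 2 (unconditioned shift): repusa → lepusa
  rule 3 (intervocalic voicing): lepusa → lebusa
  ⇒ Gamolish lebusa
*repusa is the unique common source.

*repusa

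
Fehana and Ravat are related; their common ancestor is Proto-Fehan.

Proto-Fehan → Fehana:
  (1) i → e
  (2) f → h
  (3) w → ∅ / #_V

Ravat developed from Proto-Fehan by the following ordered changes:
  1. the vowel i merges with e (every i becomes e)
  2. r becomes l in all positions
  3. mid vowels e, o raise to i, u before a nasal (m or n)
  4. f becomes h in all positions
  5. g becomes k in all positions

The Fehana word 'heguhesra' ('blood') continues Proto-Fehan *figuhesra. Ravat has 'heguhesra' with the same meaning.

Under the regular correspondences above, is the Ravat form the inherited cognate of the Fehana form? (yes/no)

no

Derive the expected Ravat reflex of *figuhesra:
Ravat: *figuhesra
  figuhesra → feguhesra   [vowel merger]
  feguhesra → feguhesla   [unconditioned shift]
  feguhesla (rule 3 does not apply)
  feguhesla → heguhesla   [unconditioned shift]
  heguhesla → hekuhesla   [unconditioned shift]
  giving Ravat hekuhesla.
The regular Ravat reflex would be 'hekuhesla', but the attested form is 'heguhesra'. The correspondence is irregular, so they are not cognates (the Ravat form has a different source).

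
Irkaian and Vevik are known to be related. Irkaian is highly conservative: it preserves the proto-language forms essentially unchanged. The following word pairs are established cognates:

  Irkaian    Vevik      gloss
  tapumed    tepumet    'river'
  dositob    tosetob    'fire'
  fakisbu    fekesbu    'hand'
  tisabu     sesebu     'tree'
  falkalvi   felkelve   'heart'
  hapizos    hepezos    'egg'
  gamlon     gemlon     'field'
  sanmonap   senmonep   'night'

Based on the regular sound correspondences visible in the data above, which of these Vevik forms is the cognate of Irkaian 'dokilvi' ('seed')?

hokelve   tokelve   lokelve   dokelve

tokelve

dositob ~ tosetob — Irkaian d corresponds to Vevik t word-initially before a back vowel.
dositob ~ tosetob, fakisbu ~ fekesbu — Irkaian i corresponds to Vevik e after a consonant, before a consonant other than r, m, n, p, b, f, v.
falkalvi ~ felkelve — Irkaian i corresponds to Vevik e word-finally.
Applying these to Irkaian 'dokilvi':
  dokilvi → tokilvi   (d→t word-initially before a back vowel)
  tokilvi → tokelvi   (i→e after a consonant, before a consonant other than r, m, n, p, b, f, v)
  tokelvi → tokelve   (i→e word-finally)
So the Vevik cognate is 'tokelve'.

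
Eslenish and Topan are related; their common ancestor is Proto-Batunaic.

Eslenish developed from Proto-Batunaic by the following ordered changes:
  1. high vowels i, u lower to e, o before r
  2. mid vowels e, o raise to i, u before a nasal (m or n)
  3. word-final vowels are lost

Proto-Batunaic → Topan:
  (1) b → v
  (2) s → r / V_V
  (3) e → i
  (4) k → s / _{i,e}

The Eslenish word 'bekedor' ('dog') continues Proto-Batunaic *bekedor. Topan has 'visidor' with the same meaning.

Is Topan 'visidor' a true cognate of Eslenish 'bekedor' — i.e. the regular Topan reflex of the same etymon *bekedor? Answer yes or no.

yes

Derive the expected Topan reflex of *bekedor:
Topan: *bekedor > vekedor > vikidor > visidor  (by unconditioned shift, vowel merger, palatalisation)
Topan 'visidor' matches the regular reflex exactly, so the pair is cognate.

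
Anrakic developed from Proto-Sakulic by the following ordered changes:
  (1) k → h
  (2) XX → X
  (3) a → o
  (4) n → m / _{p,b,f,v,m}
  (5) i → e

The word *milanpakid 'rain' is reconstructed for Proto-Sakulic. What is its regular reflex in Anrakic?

melompohed

Anrakic: *milanpakid
  milanpakid → milanpahid   [unconditioned shift]
  milanpahid (rule 2 does not apply)
  milanpahid → milonpohid   [vowel merger]
  milonpohid → milompohid   [nasal place assimilation]
  milompohid → melompohed   [vowel merger]
  giving Anrakic melompohed.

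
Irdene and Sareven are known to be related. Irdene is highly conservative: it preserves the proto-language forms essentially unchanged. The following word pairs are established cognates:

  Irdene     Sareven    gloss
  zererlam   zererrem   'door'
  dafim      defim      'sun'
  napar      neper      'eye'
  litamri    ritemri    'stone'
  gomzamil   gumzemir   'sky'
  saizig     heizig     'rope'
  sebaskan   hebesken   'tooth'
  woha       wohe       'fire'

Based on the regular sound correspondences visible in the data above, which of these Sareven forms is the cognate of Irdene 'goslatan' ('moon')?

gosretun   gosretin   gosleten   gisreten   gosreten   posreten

zererlam ~ zererrem — Irdene l corresponds to Sareven r after a consonant, before a back vowel.
sebaskan ~ hebesken — Irdene a corresponds to Sareven e after a consonant, before a consonant other than r, m, n, p, b, f, v.
sebaskan ~ hebesken — Irdene a corresponds to Sareven e after a consonant, before a nasal.
Applying these to Irdene 'goslatan':
  goslatan → gosratan   (l→r after a consonant, before a back vowel)
  gosratan → gosretan   (a→e after a consonant, before a consonant other than r, m, n, p, b, f, v)
  gosretan → gosreten   (a→e after a consonant, before a nasal)
So the Sareven cognate is 'gosreten'.

gosreten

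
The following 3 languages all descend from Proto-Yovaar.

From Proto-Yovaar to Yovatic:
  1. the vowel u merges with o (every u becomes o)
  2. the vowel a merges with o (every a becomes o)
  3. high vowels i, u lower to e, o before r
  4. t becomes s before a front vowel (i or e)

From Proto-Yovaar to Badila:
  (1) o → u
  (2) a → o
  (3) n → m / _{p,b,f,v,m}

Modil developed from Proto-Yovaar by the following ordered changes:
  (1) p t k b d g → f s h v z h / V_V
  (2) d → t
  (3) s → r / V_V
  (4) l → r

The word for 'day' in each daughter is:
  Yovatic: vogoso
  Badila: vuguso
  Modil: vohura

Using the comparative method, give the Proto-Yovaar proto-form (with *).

Position 5: Yovatic has s, Badila has s, Modil has r. Badila preserves s here (none of its changes turn any other segment into s), so the proto-segment is *s.
Position 6: Yovatic has o, Badila has o, Modil has a. Modil preserves a here (none of its changes turn any other segment into a), so the proto-segment is *a.
Position 2: Yovatic has o, Badila has u, Modil has o. Modil preserves o here (none of its changes turn any other segment into o), so the proto-segment is *o.
This points to *vogusa. Verify forward in each daughter:
Yovatic: start from *vogusa.
  rule 1 (vowel merger): vogusa → vogosa
  rule 2 (vowel merger): vogosa → vogoso
  rule 3: no change — vogoso
  rule 4: no change — vogoso
  ⇒ Yovatic vogoso
Badila: *vogusa
  vogusa → vugusa   [vowel merger]
  vugusa → vuguso   [vowel merger]
  vuguso (rule 3 does not apply)
  giving Badila vuguso.
Modil: start from *vogusa.
  rule 1 (intervocalic lenition): vogusa → vohusa
  rule 2: no change — vohusa
  rule 3 (rhotacism): vohusa → vohura
  rule 4: no change — vohura
  ⇒ Modil vohura
No other proto-form is consistent with every reflex, so the reconstruction is *vogusa.

*vogusa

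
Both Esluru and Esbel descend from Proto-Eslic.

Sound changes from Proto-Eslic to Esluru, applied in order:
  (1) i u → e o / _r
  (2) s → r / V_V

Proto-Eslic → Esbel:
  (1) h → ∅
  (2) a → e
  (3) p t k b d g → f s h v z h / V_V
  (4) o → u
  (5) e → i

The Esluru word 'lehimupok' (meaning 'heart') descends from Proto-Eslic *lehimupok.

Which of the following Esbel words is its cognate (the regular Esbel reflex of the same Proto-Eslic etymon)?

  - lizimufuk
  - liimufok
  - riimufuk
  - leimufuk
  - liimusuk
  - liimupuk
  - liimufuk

Esbel: *lehimupok
  lehimupok → leimupok   [h-loss]
  leimupok (rule 2 does not apply)
  leimupok → leimufok   [intervocalic lenition]
  leimufok → leimufuk   [vowel merger]
  leimufuk → liimufuk   [vowel merger]
  giving Esbel liimufuk.
Only 'liimufuk' matches the regular Esbel development of *lehimupok.

liimufuk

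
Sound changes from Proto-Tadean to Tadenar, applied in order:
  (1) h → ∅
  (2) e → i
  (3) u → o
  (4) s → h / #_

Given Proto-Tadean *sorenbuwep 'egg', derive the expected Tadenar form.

horinbowip

Tadenar: start from *sorenbuwep.
  rule 1: no change — sorenbuwep
  rule 2 (vowel merger): sorenbuwep → sorinbuwip
  rule 3 (vowel merger): sorinbuwip → sorinbowip
  rule 4 (debuccalisation): sorinbowip → horinbowip
  ⇒ Tadenar horinbowip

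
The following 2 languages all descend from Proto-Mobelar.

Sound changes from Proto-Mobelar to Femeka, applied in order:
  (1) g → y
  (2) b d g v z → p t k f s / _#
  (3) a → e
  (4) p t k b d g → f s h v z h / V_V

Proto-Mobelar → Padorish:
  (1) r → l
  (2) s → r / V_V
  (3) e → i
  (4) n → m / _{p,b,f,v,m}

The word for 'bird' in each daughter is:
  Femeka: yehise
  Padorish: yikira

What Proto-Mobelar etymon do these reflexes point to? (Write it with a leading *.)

*yekisa

Position 2: Femeka has e, Padorish has i. Taking the neighbouring segments as reconstructed: Femeka e could go back to *a or *e; Padorish i could go back to *e or *i — the one source consistent with every daughter is *e.
Position 6: Femeka has e, Padorish has a. Padorish preserves a here (none of its changes turn any other segment into a), so the proto-segment is *a.
Position 5: Femeka has s, Padorish has r. In Padorish, r can only continue *s, so the proto-segment is *s.
Verify the candidate proto-form against each daughter:
Femeka: *yekisa
  yekisa (rule 1 does not apply)
  yekisa (rule 2 does not apply)
  yekisa → yekise   [vowel merger]
  yekise → yehise   [intervocalic lenition]
  giving Femeka yehise.
Padorish: *yekisa > yekira > yikira  (by rhotacism, vowel merger)
*yekisa is the unique common source.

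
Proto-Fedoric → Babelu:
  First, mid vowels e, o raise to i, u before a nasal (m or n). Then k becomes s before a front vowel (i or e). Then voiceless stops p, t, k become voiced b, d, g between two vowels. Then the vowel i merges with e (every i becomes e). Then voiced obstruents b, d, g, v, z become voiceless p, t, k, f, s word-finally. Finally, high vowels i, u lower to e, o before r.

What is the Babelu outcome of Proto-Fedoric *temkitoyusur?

temsedoyusor

Babelu: *temkitoyusur
  temkitoyusur → timkitoyusur   [pre-nasal raising]
  timkitoyusur → timsitoyusur   [palatalisation]
  timsitoyusur → timsidoyusur   [intervocalic voicing]
  timsidoyusur → temsedoyusur   [vowel merger]
  temsedoyusur (rule 5 does not apply)
  temsedoyusur → temsedoyusor   [pre-rhotic lowering]
  giving Babelu temsedoyusor.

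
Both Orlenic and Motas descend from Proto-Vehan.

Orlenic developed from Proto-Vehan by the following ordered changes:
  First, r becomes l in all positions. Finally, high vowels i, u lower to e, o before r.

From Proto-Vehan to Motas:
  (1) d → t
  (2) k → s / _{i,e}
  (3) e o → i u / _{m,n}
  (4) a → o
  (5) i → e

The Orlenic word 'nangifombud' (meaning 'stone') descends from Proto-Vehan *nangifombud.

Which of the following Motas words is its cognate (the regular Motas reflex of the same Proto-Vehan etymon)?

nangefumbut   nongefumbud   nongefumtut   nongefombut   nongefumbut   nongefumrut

Motas: start from *nangifombud.
  rule 1 (unconditioned shift): nangifombud → nangifombut
  rule 2: no change — nangifombut
  rule 3 (pre-nasal raising): nangifombut → nangifumbut
  rule 4 (vowel merger): nangifumbut → nongifumbut
  rule 5 (vowel merger): nongifumbut → nongefumbut
  ⇒ Motas nongefumbut
Only 'nongefumbut' matches the regular Motas development of *nangifombud.

nongefumbut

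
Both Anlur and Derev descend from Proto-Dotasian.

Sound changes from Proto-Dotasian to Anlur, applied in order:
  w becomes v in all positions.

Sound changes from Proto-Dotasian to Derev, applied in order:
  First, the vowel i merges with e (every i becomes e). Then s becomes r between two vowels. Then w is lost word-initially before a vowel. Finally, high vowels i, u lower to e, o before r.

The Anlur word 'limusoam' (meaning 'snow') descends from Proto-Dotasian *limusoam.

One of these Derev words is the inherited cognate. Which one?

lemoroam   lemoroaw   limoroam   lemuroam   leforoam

lemoroam

Derev: *limusoam > lemusoam > lemuroam > lemoroam  (by vowel merger, rhotacism, pre-rhotic lowering)
The other candidates each miss or misapply at least one Derev change.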